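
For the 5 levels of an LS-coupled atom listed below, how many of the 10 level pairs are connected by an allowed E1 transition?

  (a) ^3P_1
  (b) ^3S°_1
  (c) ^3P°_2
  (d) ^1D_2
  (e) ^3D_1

3

(a)–(b): allowed.
(a)–(c): allowed.
(a)–(d): forbidden (parity, ΔS).
(a)–(e): forbidden (parity).
(b)–(c): forbidden (parity).
(b)–(d): forbidden (ΔS, ΔL).
(b)–(e): forbidden (ΔL).
(c)–(d): forbidden (ΔS).
(c)–(e): allowed.
(d)–(e): forbidden (parity, ΔS).
Allowed pairs: 3 of 10.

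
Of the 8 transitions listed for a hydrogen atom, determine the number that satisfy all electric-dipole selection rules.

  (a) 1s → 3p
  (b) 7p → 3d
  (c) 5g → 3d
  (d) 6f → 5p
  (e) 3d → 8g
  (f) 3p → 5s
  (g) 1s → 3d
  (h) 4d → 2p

4

(a) allowed
(b) allowed
(c) forbidden — Δl = -2 (E1 requires Δl = ±1)
(d) forbidden — Δl = -2 (E1 requires Δl = ±1)
(e) forbidden — Δl = +2 (E1 requires Δl = ±1)
(f) allowed
(g) forbidden — Δl = +2 (E1 requires Δl = ±1)
(h) allowed
Total allowed: 4 of 8.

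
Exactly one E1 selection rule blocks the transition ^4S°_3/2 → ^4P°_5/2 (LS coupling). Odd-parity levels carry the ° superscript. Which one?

parity

Initial level: S=3/2, L=0, J=3/2, parity odd. Final level: S=3/2, L=1, J=5/2, parity odd.
Parity must change: odd → odd — violated.
ΔS = 0: S: 3/2 → 3/2 — satisfied.
ΔL = 0, ±1 (not L=0↔0): L: 0 → 1, ΔL = +1 — satisfied.
ΔJ = 0, ±1 (not J=0↔0): J: 3/2 → 5/2, ΔJ = +1 — satisfied.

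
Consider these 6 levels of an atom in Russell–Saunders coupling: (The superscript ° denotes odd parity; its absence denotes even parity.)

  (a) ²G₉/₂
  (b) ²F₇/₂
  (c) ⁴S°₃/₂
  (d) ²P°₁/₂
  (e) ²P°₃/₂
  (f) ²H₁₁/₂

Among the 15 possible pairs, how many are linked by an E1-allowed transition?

0

(a)–(b): forbidden (parity).
(a)–(c): forbidden (ΔS, ΔL, ΔJ).
(a)–(d): forbidden (ΔL, ΔJ).
(a)–(e): forbidden (ΔL, ΔJ).
(a)–(f): forbidden (parity).
(b)–(c): forbidden (ΔS, ΔL, ΔJ).
(b)–(d): forbidden (ΔL, ΔJ).
(b)–(e): forbidden (ΔL, ΔJ).
(b)–(f): forbidden (parity, ΔL, ΔJ).
(c)–(d): forbidden (parity, ΔS).
(c)–(e): forbidden (parity, ΔS).
(c)–(f): forbidden (ΔS, ΔL, ΔJ).
(d)–(e): forbidden (parity).
(d)–(f): forbidden (ΔL, ΔJ).
(e)–(f): forbidden (ΔL, ΔJ).
Allowed pairs: 0 of 15.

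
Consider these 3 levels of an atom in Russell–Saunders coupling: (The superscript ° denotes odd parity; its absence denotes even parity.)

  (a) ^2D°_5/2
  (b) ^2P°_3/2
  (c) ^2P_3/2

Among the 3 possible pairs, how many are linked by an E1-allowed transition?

2

(a)–(b): forbidden (parity).
(a)–(c): allowed.
(b)–(c): allowed.
Allowed pairs: 2 of 3.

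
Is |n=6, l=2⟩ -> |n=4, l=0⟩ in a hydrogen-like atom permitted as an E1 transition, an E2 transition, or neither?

E2

Δl = 0 − 2 = -2; l_i + l_f = 2.
E1 (Δl = ±1): not satisfied.
E2 (Δl = 0,±2, l_i+l_f ≥ 2): satisfied.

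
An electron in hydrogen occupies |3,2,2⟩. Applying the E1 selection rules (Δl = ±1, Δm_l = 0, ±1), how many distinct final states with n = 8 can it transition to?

4

E1 requires Δl = ±1, so l_f ∈ {1, 3}; with 0 ≤ l_f ≤ n_f−1 = 7, the allowed l_f values are {1, 3}.
For l_f = 1: m_f ∈ {m_i−1, m_i, m_i+1} ∩ [−1, 1] = {1} → 1 state.
For l_f = 3: m_f ∈ {m_i−1, m_i, m_i+1} ∩ [−3, 3] = {1, 2, 3} → 3 states.
Total: 4.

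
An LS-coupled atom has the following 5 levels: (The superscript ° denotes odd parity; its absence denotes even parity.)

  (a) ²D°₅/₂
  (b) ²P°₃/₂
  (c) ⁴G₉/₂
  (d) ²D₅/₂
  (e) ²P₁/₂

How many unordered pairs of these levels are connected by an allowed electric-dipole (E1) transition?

3

(a)–(b): forbidden (parity).
(a)–(c): forbidden (ΔS, ΔL, ΔJ).
(a)–(d): allowed.
(a)–(e): forbidden (ΔJ).
(b)–(c): forbidden (ΔS, ΔL, ΔJ).
(b)–(d): allowed.
(b)–(e): allowed.
(c)–(d): forbidden (parity, ΔS, ΔL, ΔJ).
(c)–(e): forbidden (parity, ΔS, ΔL, ΔJ).
(d)–(e): forbidden (parity, ΔJ).
Allowed pairs: 3 of 10.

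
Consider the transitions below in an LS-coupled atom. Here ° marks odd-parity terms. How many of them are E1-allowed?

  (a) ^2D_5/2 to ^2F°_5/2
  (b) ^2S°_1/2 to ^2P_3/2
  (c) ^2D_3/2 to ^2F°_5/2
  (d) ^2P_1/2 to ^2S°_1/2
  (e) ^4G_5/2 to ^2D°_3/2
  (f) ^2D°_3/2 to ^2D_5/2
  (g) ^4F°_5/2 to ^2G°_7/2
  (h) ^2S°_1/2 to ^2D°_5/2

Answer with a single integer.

(a) allowed
(b) allowed
(c) allowed
(d) allowed
(e) forbidden (ΔS, ΔL fail)
(f) allowed
(g) forbidden (parity, ΔS fail)
(h) forbidden (parity, ΔL, ΔJ fail)
Total allowed: 5 of 8.

5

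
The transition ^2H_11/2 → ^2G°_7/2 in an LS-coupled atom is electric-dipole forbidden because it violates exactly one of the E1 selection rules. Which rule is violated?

the ΔJ = 0, ±1 rule

Initial level: S=1/2, L=5, J=11/2, parity even. Final level: S=1/2, L=4, J=7/2, parity odd.
Parity must change: even → odd — ✓.
ΔS = 0: S: 1/2 → 1/2 — ✓.
ΔL = 0, ±1 (not L=0↔0): L: 5 → 4, ΔL = -1 — ✓.
ΔJ = 0, ±1 (not J=0↔0): J: 11/2 → 7/2, ΔJ = -2 — ✗.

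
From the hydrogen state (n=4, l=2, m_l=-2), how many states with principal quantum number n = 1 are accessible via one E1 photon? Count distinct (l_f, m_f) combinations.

E1 requires l_f ∈ {1, 3}, but neither lies in [0, 0], so no final state is reachable.
Total: 0.

0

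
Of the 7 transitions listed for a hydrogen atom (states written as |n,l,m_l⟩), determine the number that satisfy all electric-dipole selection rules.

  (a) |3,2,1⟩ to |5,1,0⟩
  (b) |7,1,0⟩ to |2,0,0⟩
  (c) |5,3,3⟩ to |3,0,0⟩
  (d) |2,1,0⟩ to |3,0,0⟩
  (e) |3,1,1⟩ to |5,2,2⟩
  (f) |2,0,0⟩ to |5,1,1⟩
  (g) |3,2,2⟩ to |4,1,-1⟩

(a) allowed
(b) allowed
(c) forbidden — Δl = -3 (E1 requires Δl = ±1); Δm_l = -3 (E1 requires Δm_l = 0, ±1)
(d) allowed
(e) allowed
(f) allowed
(g) forbidden — Δm_l = -3 (E1 requires Δm_l = 0, ±1)
Total allowed: 5 of 7.

5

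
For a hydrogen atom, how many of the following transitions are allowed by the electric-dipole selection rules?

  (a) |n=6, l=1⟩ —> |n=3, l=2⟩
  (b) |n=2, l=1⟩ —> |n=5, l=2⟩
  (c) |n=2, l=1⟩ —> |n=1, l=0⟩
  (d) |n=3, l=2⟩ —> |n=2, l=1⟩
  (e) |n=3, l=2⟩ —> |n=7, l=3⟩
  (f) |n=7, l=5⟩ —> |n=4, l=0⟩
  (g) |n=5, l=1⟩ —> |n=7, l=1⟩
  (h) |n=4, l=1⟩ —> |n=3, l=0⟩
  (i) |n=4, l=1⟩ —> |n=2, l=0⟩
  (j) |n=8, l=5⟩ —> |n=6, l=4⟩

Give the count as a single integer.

(a) allowed
(b) allowed
(c) allowed
(d) allowed
(e) allowed
(f) forbidden — Δl = -5 (E1 requires Δl = ±1)
(g) forbidden — Δl = +0 (E1 requires Δl = ±1)
(h) allowed
(i) allowed
(j) allowed
Total allowed: 8 of 10.

8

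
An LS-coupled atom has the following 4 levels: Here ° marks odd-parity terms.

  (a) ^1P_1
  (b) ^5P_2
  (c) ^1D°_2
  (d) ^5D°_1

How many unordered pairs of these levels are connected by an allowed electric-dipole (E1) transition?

2

(a)–(b): forbidden (parity, ΔS).
(a)–(c): allowed.
(a)–(d): forbidden (ΔS).
(b)–(c): forbidden (ΔS).
(b)–(d): allowed.
(c)–(d): forbidden (parity, ΔS).
Allowed pairs: 2 of 6.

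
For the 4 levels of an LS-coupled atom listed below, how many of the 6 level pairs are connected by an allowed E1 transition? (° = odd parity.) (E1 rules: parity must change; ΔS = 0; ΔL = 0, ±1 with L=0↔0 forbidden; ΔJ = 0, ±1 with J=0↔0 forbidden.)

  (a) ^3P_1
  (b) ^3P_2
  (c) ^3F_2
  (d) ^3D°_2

3

(a)–(b): forbidden (parity).
(a)–(c): forbidden (parity, ΔL).
(a)–(d): allowed.
(b)–(c): forbidden (parity, ΔL).
(b)–(d): allowed.
(c)–(d): allowed.
Allowed pairs: 3 of 6.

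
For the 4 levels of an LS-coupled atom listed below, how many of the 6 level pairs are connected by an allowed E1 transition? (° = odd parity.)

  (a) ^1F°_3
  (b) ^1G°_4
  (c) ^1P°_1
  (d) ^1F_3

2

(a)–(b): forbidden (parity).
(a)–(c): forbidden (parity, ΔL, ΔJ).
(a)–(d): allowed.
(b)–(c): forbidden (parity, ΔL, ΔJ).
(b)–(d): allowed.
(c)–(d): forbidden (ΔL, ΔJ).
Allowed pairs: 2 of 6.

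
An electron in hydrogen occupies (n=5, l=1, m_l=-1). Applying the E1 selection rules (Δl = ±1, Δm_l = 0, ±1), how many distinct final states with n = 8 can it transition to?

4

E1 requires Δl = ±1, so l_f ∈ {0, 2}; with 0 ≤ l_f ≤ n_f−1 = 7, the allowed l_f values are {0, 2}.
For l_f = 0: m_f ∈ {m_i−1, m_i, m_i+1} ∩ [−0, 0] = {0} → 1 state.
For l_f = 2: m_f ∈ {m_i−1, m_i, m_i+1} ∩ [−2, 2] = {-2, -1, 0} → 3 states.
Total: 4.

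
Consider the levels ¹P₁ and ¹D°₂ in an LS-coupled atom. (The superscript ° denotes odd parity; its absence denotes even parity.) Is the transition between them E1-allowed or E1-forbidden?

Reading off the term symbols: S 0→0, L 1→2, J 1→2, parity even→odd.
Parity must change: even → odd — passes.
ΔS = 0: S: 0 → 0 — passes.
ΔL = 0, ±1 (not L=0↔0): L: 1 → 2, ΔL = +1 — passes.
ΔJ = 0, ±1 (not J=0↔0): J: 1 → 2, ΔJ = +1 — passes.
All four E1 rules are satisfied.

allowed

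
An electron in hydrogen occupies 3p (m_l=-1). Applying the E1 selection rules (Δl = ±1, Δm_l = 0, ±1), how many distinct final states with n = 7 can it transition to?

4

E1 requires Δl = ±1, so l_f ∈ {0, 2}; with 0 ≤ l_f ≤ n_f−1 = 6, the allowed l_f values are {0, 2}.
For l_f = 0: m_f ∈ {m_i−1, m_i, m_i+1} ∩ [−0, 0] = {0} → 1 state.
For l_f = 2: m_f ∈ {m_i−1, m_i, m_i+1} ∩ [−2, 2] = {-2, -1, 0} → 3 states.
Total: 4.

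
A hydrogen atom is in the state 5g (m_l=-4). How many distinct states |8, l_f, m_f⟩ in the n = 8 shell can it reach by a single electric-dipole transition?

4

E1 requires Δl = ±1, so l_f ∈ {3, 5}; with 0 ≤ l_f ≤ n_f−1 = 7, the allowed l_f values are {3, 5}.
For l_f = 3: m_f ∈ {m_i−1, m_i, m_i+1} ∩ [−3, 3] = {-3} → 1 state.
For l_f = 5: m_f ∈ {m_i−1, m_i, m_i+1} ∩ [−5, 5] = {-5, -4, -3} → 3 states.
Total: 4.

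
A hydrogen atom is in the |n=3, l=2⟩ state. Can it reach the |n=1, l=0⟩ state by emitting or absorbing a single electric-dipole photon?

forbidden

Initial l = 2, final l = 0, so Δl = -2. E1 requires Δl = ±1: fails.
The transition is electric-dipole forbidden.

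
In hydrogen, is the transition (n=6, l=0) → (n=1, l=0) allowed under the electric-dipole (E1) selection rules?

forbidden

Initial l = 0, final l = 0, so Δl = +0. E1 requires Δl = ±1: violated.
The transition is electric-dipole forbidden.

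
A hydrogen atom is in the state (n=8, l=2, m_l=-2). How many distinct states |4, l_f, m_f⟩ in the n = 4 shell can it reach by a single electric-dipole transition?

E1 requires Δl = ±1, so l_f ∈ {1, 3}; with 0 ≤ l_f ≤ n_f−1 = 3, the allowed l_f values are {1, 3}.
For l_f = 1: m_f ∈ {m_i−1, m_i, m_i+1} ∩ [−1, 1] = {-1} → 1 state.
For l_f = 3: m_f ∈ {m_i−1, m_i, m_i+1} ∩ [−3, 3] = {-3, -2, -1} → 3 states.
Total: 4.

4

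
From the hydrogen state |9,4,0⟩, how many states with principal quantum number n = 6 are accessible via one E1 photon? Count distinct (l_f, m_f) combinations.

E1 requires Δl = ±1, so l_f ∈ {3, 5}; with 0 ≤ l_f ≤ n_f−1 = 5, the allowed l_f values are {3, 5}.
For l_f = 3: m_f ∈ {m_i−1, m_i, m_i+1} ∩ [−3, 3] = {-1, 0, 1} → 3 states.
For l_f = 5: m_f ∈ {m_i−1, m_i, m_i+1} ∩ [−5, 5] = {-1, 0, 1} → 3 states.
Total: 6.

6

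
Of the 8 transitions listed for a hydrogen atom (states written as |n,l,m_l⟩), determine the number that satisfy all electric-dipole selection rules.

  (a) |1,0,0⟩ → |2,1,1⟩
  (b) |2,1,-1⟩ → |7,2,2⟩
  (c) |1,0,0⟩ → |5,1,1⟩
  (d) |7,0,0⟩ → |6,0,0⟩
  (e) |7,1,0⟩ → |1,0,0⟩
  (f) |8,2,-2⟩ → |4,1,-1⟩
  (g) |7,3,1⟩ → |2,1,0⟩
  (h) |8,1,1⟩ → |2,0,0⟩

(a) allowed
(b) forbidden — Δm_l = +3 (E1 requires Δm_l = 0, ±1)
(c) allowed
(d) forbidden — Δl = +0 (E1 requires Δl = ±1)
(e) allowed
(f) allowed
(g) forbidden — Δl = -2 (E1 requires Δl = ±1)
(h) allowed
Total allowed: 5 of 8.

5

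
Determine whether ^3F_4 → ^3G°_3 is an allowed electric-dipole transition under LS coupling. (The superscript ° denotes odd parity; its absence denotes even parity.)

allowed

Initial level: S=1, L=3, J=4, parity even. Final level: S=1, L=4, J=3, parity odd.
Parity must change: even → odd — satisfied.
ΔS = 0: S: 1 → 1 — satisfied.
ΔL = 0, ±1 (not L=0↔0): L: 3 → 4, ΔL = +1 — satisfied.
ΔJ = 0, ±1 (not J=0↔0): J: 4 → 3, ΔJ = -1 — satisfied.
All four E1 rules are satisfied.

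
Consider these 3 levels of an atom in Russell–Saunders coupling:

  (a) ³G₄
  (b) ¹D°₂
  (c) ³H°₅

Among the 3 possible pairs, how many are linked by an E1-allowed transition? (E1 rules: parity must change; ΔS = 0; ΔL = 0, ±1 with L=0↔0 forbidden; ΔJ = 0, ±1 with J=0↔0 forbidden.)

1

(a)–(b): forbidden (ΔS, ΔL, ΔJ).
(a)–(c): allowed.
(b)–(c): forbidden (parity, ΔS, ΔL, ΔJ).
Allowed pairs: 1 of 3.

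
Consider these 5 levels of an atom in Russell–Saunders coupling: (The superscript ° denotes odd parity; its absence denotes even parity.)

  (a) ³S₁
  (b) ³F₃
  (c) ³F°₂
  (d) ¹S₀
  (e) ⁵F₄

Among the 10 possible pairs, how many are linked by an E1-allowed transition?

1

(a)–(b): forbidden (parity, ΔL, ΔJ).
(a)–(c): forbidden (ΔL).
(a)–(d): forbidden (parity, ΔS, ΔL).
(a)–(e): forbidden (parity, ΔS, ΔL, ΔJ).
(b)–(c): allowed.
(b)–(d): forbidden (parity, ΔS, ΔL, ΔJ).
(b)–(e): forbidden (parity, ΔS).
(c)–(d): forbidden (ΔS, ΔL, ΔJ).
(c)–(e): forbidden (ΔS, ΔJ).
(d)–(e): forbidden (parity, ΔS, ΔL, ΔJ).
Allowed pairs: 1 of 10.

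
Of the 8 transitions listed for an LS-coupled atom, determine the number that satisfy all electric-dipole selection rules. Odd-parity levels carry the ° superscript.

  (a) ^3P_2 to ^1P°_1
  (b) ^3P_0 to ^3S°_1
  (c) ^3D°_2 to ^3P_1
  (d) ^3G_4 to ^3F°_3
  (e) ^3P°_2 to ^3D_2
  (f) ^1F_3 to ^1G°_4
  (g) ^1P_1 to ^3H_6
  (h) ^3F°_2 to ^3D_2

(a) forbidden (ΔS fails)
(b) allowed
(c) allowed
(d) allowed
(e) allowed
(f) allowed
(g) forbidden (parity, ΔS, ΔL, ΔJ fail)
(h) allowed
Total allowed: 6 of 8.

6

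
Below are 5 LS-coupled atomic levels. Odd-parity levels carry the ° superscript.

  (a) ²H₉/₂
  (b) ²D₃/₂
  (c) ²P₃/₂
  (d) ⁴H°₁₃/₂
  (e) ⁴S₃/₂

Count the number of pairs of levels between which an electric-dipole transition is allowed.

(a)–(b): forbidden (parity, ΔL, ΔJ).
(a)–(c): forbidden (parity, ΔL, ΔJ).
(a)–(d): forbidden (ΔS, ΔJ).
(a)–(e): forbidden (parity, ΔS, ΔL, ΔJ).
(b)–(c): forbidden (parity).
(b)–(d): forbidden (ΔS, ΔL, ΔJ).
(b)–(e): forbidden (parity, ΔS, ΔL).
(c)–(d): forbidden (ΔS, ΔL, ΔJ).
(c)–(e): forbidden (parity, ΔS).
(d)–(e): forbidden (ΔL, ΔJ).
Allowed pairs: 0 of 10.

0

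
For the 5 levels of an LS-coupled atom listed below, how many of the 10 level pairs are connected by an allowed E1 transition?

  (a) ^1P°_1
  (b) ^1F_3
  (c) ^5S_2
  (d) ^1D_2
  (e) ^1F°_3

(a)–(b): forbidden (ΔL, ΔJ).
(a)–(c): forbidden (ΔS).
(a)–(d): allowed.
(a)–(e): forbidden (parity, ΔL, ΔJ).
(b)–(c): forbidden (parity, ΔS, ΔL).
(b)–(d): forbidden (parity).
(b)–(e): allowed.
(c)–(d): forbidden (parity, ΔS, ΔL).
(c)–(e): forbidden (ΔS, ΔL).
(d)–(e): allowed.
Allowed pairs: 3 of 10.

3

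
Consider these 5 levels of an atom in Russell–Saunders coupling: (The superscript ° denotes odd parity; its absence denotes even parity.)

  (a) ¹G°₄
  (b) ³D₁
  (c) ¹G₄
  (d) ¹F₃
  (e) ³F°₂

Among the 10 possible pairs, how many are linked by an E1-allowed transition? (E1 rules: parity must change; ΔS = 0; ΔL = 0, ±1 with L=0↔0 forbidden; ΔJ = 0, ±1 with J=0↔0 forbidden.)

(a)–(b): forbidden (ΔS, ΔL, ΔJ).
(a)–(c): allowed.
(a)–(d): allowed.
(a)–(e): forbidden (parity, ΔS, ΔJ).
(b)–(c): forbidden (parity, ΔS, ΔL, ΔJ).
(b)–(d): forbidden (parity, ΔS, ΔJ).
(b)–(e): allowed.
(c)–(d): forbidden (parity).
(c)–(e): forbidden (ΔS, ΔJ).
(d)–(e): forbidden (ΔS).
Allowed pairs: 3 of 10.

3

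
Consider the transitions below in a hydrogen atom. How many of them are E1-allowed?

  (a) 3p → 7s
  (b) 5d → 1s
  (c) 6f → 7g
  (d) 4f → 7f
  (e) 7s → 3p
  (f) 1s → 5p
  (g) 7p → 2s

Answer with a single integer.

(a) allowed
(b) forbidden — Δl = -2 (E1 requires Δl = ±1)
(c) allowed
(d) forbidden — Δl = +0 (E1 requires Δl = ±1)
(e) allowed
(f) allowed
(g) allowed
Total allowed: 5 of 7.

5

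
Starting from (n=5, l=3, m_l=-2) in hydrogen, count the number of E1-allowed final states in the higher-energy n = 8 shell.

E1 requires Δl = ±1, so l_f ∈ {2, 4}; with 0 ≤ l_f ≤ n_f−1 = 7, the allowed l_f values are {2, 4}.
For l_f = 2: m_f ∈ {m_i−1, m_i, m_i+1} ∩ [−2, 2] = {-2, -1} → 2 states.
For l_f = 4: m_f ∈ {m_i−1, m_i, m_i+1} ∩ [−4, 4] = {-3, -2, -1} → 3 states.
Total: 5.

5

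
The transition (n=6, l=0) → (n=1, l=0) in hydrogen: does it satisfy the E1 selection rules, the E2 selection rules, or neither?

Δl = 0 − 0 = +0; l_i + l_f = 0.
E1 (Δl = ±1): not satisfied.
E2 (Δl = 0,±2, l_i+l_f ≥ 2): not satisfied.

neither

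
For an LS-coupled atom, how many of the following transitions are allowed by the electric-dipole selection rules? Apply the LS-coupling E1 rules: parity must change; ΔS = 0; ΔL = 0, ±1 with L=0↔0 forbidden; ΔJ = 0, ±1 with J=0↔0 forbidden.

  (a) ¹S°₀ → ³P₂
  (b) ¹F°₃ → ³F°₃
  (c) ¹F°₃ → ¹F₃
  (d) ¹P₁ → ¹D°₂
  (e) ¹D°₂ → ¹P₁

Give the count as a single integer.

3

(a) forbidden (ΔS, ΔJ fail)
(b) forbidden (parity, ΔS fail)
(c) allowed
(d) allowed
(e) allowed
Total allowed: 3 of 5.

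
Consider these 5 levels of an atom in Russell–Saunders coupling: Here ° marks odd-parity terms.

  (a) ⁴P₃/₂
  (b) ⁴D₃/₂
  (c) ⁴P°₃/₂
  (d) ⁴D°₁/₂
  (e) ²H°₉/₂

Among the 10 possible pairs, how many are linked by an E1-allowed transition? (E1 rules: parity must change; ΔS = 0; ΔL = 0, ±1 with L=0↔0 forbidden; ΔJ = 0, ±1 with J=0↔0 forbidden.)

(a)–(b): forbidden (parity).
(a)–(c): allowed.
(a)–(d): allowed.
(a)–(e): forbidden (ΔS, ΔL, ΔJ).
(b)–(c): allowed.
(b)–(d): allowed.
(b)–(e): forbidden (ΔS, ΔL, ΔJ).
(c)–(d): forbidden (parity).
(c)–(e): forbidden (parity, ΔS, ΔL, ΔJ).
(d)–(e): forbidden (parity, ΔS, ΔL, ΔJ).
Allowed pairs: 4 of 10.

4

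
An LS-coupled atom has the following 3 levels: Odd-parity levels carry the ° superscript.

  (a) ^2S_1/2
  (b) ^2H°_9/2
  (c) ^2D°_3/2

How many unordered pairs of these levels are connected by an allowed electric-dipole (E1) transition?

0

(a)–(b): forbidden (ΔL, ΔJ).
(a)–(c): forbidden (ΔL).
(b)–(c): forbidden (parity, ΔL, ΔJ).
Allowed pairs: 0 of 3.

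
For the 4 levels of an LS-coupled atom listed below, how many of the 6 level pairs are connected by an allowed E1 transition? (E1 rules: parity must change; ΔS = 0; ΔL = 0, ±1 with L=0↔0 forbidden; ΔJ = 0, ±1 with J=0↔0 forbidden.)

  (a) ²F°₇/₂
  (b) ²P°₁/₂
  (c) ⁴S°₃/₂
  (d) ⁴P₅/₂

1

(a)–(b): forbidden (parity, ΔL, ΔJ).
(a)–(c): forbidden (parity, ΔS, ΔL, ΔJ).
(a)–(d): forbidden (ΔS, ΔL).
(b)–(c): forbidden (parity, ΔS).
(b)–(d): forbidden (ΔS, ΔJ).
(c)–(d): allowed.
Allowed pairs: 1 of 6.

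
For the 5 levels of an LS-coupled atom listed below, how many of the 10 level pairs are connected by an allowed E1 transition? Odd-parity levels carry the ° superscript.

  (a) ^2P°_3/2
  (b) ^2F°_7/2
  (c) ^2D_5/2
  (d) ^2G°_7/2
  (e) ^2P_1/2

(a)–(b): forbidden (parity, ΔL, ΔJ).
(a)–(c): allowed.
(a)–(d): forbidden (parity, ΔL, ΔJ).
(a)–(e): allowed.
(b)–(c): allowed.
(b)–(d): forbidden (parity).
(b)–(e): forbidden (ΔL, ΔJ).
(c)–(d): forbidden (ΔL).
(c)–(e): forbidden (parity, ΔJ).
(d)–(e): forbidden (ΔL, ΔJ).
Allowed pairs: 3 of 10.

3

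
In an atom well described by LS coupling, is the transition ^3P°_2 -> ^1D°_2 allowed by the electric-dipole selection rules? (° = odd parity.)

forbidden

Reading off the term symbols: S 1→0, L 1→2, J 2→2, parity odd→odd.
Parity must change: odd → odd — fails.
ΔS = 0: S: 1 → 0 — fails.
ΔL = 0, ±1 (not L=0↔0): L: 1 → 2, ΔL = +1 — ok.
ΔJ = 0, ±1 (not J=0↔0): J: 2 → 2, ΔJ = +0 — ok.
Rule(s) violated: parity, ΔS.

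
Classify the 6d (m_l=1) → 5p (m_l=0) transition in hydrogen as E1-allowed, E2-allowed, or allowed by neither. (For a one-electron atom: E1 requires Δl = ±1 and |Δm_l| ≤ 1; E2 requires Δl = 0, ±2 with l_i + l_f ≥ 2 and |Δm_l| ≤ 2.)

Δl = 1 − 2 = -1; l_i + l_f = 3.
Δm_l = -1.
E1 (Δl = ±1, |Δm_l| ≤ 1): satisfied.
E2 (Δl = 0,±2, l_i+l_f ≥ 2, |Δm_l| ≤ 2): not satisfied.

E1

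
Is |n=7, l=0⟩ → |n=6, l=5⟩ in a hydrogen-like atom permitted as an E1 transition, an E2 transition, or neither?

neither

Δl = 5 − 0 = +5; l_i + l_f = 5.
E1 (Δl = ±1): not satisfied.
E2 (Δl = 0,±2, l_i+l_f ≥ 2): not satisfied.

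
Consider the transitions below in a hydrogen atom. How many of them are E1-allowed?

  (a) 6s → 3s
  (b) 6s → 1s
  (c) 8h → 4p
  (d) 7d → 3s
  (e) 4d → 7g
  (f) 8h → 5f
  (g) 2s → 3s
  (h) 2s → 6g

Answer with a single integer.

0

(a) forbidden — Δl = +0 (E1 requires Δl = ±1)
(b) forbidden — Δl = +0 (E1 requires Δl = ±1)
(c) forbidden — Δl = -4 (E1 requires Δl = ±1)
(d) forbidden — Δl = -2 (E1 requires Δl = ±1)
(e) forbidden — Δl = +2 (E1 requires Δl = ±1)
(f) forbidden — Δl = -2 (E1 requires Δl = ±1)
(g) forbidden — Δl = +0 (E1 requires Δl = ±1)
(h) forbidden — Δl = +4 (E1 requires Δl = ±1)
Total allowed: 0 of 8.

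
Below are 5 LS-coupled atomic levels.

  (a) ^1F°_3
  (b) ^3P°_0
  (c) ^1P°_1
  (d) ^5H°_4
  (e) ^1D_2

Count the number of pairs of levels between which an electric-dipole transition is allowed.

2

(a)–(b): forbidden (parity, ΔS, ΔL, ΔJ).
(a)–(c): forbidden (parity, ΔL, ΔJ).
(a)–(d): forbidden (parity, ΔS, ΔL).
(a)–(e): allowed.
(b)–(c): forbidden (parity, ΔS).
(b)–(d): forbidden (parity, ΔS, ΔL, ΔJ).
(b)–(e): forbidden (ΔS, ΔJ).
(c)–(d): forbidden (parity, ΔS, ΔL, ΔJ).
(c)–(e): allowed.
(d)–(e): forbidden (ΔS, ΔL, ΔJ).
Allowed pairs: 2 of 10.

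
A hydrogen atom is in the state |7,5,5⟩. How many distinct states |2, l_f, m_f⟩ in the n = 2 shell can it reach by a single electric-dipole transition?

0

E1 requires l_f ∈ {4, 6}, but neither lies in [0, 1], so no final state is reachable.
Total: 0.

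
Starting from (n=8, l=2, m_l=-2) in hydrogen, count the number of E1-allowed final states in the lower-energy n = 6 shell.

4

E1 requires Δl = ±1, so l_f ∈ {1, 3}; with 0 ≤ l_f ≤ n_f−1 = 5, the allowed l_f values are {1, 3}.
For l_f = 1: m_f ∈ {m_i−1, m_i, m_i+1} ∩ [−1, 1] = {-1} → 1 state.
For l_f = 3: m_f ∈ {m_i−1, m_i, m_i+1} ∩ [−3, 3] = {-3, -2, -1} → 3 states.
Total: 4.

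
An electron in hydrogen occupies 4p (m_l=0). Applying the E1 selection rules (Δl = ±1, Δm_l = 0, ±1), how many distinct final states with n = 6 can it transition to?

E1 requires Δl = ±1, so l_f ∈ {0, 2}; with 0 ≤ l_f ≤ n_f−1 = 5, the allowed l_f values are {0, 2}.
For l_f = 0: m_f ∈ {m_i−1, m_i, m_i+1} ∩ [−0, 0] = {0} → 1 state.
For l_f = 2: m_f ∈ {m_i−1, m_i, m_i+1} ∩ [−2, 2] = {-1, 0, 1} → 3 states.
Total: 4.

4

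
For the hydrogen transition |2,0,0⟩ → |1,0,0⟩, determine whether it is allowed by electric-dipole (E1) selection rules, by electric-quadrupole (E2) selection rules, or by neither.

Δl = 0 − 0 = +0; l_i + l_f = 0.
Δm_l = +0.
E1 (Δl = ±1, |Δm_l| ≤ 1): not satisfied.
E2 (Δl = 0,±2, l_i+l_f ≥ 2, |Δm_l| ≤ 2): not satisfied.

neither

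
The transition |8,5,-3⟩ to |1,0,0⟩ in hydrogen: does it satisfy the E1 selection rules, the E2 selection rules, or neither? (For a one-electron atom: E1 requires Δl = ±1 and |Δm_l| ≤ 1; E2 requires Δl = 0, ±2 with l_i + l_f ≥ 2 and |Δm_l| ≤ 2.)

neither

Δl = 0 − 5 = -5; l_i + l_f = 5.
Δm_l = +3.
E1 (Δl = ±1, |Δm_l| ≤ 1): not satisfied.
E2 (Δl = 0,±2, l_i+l_f ≥ 2, |Δm_l| ≤ 2): not satisfied.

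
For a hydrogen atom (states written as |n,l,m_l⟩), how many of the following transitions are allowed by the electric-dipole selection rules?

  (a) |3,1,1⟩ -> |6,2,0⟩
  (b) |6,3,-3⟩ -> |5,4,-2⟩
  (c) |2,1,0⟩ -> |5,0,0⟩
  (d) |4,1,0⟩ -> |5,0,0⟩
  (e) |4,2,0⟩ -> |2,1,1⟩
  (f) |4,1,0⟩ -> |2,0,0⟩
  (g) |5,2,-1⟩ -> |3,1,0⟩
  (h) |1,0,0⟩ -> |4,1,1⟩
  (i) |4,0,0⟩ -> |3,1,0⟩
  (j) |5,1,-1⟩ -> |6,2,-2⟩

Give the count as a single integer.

(a) allowed
(b) allowed
(c) allowed
(d) allowed
(e) allowed
(f) allowed
(g) allowed
(h) allowed
(i) allowed
(j) allowed
Total allowed: 10 of 10.

10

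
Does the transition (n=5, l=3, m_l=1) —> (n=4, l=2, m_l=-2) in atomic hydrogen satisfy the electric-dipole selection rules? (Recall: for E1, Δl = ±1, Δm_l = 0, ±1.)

l: 3 → 2 (Δl = -1). Δl = ±1 passes.
Δm_l = -2 − (1) = -3. E1 requires Δm_l = 0, ±1: fails.
The transition is electric-dipole forbidden.

forbidden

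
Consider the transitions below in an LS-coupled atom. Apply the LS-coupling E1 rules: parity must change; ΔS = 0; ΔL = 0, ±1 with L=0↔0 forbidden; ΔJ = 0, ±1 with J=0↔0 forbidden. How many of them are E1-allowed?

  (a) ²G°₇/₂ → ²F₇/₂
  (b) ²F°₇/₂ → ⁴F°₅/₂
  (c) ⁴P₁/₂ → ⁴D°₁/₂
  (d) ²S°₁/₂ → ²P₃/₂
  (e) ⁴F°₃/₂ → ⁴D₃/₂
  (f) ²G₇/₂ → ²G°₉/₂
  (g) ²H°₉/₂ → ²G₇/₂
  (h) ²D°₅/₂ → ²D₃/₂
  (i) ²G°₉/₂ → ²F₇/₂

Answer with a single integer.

8

(a) allowed
(b) forbidden (parity, ΔS fail)
(c) allowed
(d) allowed
(e) allowed
(f) allowed
(g) allowed
(h) allowed
(i) allowed
Total allowed: 8 of 9.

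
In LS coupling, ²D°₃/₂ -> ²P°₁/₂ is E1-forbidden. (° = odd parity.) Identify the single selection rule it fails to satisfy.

parity

Initial level: S=1/2, L=2, J=3/2, parity odd. Final level: S=1/2, L=1, J=1/2, parity odd.
Parity must change: odd → odd — violated.
ΔS = 0: S: 1/2 → 1/2 — satisfied.
ΔL = 0, ±1 (not L=0↔0): L: 2 → 1, ΔL = -1 — satisfied.
ΔJ = 0, ±1 (not J=0↔0): J: 3/2 → 1/2, ΔJ = -1 — satisfied.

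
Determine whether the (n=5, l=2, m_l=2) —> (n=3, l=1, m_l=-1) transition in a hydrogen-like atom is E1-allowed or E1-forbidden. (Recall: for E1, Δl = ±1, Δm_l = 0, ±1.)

Initial l = 2, final l = 1, so Δl = -1. E1 requires Δl = ±1: passes.
Δm_l = -1 − (2) = -3. E1 requires Δm_l = 0, ±1: fails.
The transition is electric-dipole forbidden.

forbidden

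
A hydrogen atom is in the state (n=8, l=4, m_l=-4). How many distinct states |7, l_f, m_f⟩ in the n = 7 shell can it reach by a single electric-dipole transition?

E1 requires Δl = ±1, so l_f ∈ {3, 5}; with 0 ≤ l_f ≤ n_f−1 = 6, the allowed l_f values are {3, 5}.
For l_f = 3: m_f ∈ {m_i−1, m_i, m_i+1} ∩ [−3, 3] = {-3} → 1 state.
For l_f = 5: m_f ∈ {m_i−1, m_i, m_i+1} ∩ [−5, 5] = {-5, -4, -3} → 3 states.
Total: 4.

4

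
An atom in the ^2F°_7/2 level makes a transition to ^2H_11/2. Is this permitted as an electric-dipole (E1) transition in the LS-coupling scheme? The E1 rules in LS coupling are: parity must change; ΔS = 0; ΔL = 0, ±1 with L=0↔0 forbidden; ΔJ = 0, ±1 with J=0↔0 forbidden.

Reading off the term symbols: S 1/2→1/2, L 3→5, J 7/2→11/2, parity odd→even.
Parity must change: odd → even — passes.
ΔS = 0: S: 1/2 → 1/2 — passes.
ΔL = 0, ±1 (not L=0↔0): L: 3 → 5, ΔL = +2 — fails.
ΔJ = 0, ±1 (not J=0↔0): J: 7/2 → 11/2, ΔJ = +2 — fails.
Rule(s) violated: ΔL, ΔJ.

forbidden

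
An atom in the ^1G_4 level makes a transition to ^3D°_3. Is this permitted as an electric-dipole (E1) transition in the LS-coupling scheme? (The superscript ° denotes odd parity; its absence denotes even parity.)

Reading off the term symbols: S 0→1, L 4→2, J 4→3, parity even→odd.
Parity must change: even → odd — satisfied.
ΔS = 0: S: 0 → 1 — violated.
ΔL = 0, ±1 (not L=0↔0): L: 4 → 2, ΔL = -2 — violated.
ΔJ = 0, ±1 (not J=0↔0): J: 4 → 3, ΔJ = -1 — satisfied.
Rule(s) violated: ΔS, ΔL.

forbidden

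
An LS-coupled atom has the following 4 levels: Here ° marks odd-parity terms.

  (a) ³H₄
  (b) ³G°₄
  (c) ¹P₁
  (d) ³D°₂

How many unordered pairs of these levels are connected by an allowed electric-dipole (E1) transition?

(a)–(b): allowed.
(a)–(c): forbidden (parity, ΔS, ΔL, ΔJ).
(a)–(d): forbidden (ΔL, ΔJ).
(b)–(c): forbidden (ΔS, ΔL, ΔJ).
(b)–(d): forbidden (parity, ΔL, ΔJ).
(c)–(d): forbidden (ΔS).
Allowed pairs: 1 of 6.

1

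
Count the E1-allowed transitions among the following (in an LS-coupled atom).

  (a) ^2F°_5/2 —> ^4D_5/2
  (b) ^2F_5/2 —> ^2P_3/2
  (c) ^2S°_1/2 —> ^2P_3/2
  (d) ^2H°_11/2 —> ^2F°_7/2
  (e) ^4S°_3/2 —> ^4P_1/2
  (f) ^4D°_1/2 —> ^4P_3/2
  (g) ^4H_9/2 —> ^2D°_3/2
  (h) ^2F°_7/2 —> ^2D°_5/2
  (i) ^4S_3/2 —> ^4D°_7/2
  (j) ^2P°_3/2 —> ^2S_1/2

4

(a) forbidden (ΔS fails)
(b) forbidden (parity, ΔL fail)
(c) allowed
(d) forbidden (parity, ΔL, ΔJ fail)
(e) allowed
(f) allowed
(g) forbidden (ΔS, ΔL, ΔJ fail)
(h) forbidden (parity fails)
(i) forbidden (ΔL, ΔJ fail)
(j) allowed
Total allowed: 4 of 10.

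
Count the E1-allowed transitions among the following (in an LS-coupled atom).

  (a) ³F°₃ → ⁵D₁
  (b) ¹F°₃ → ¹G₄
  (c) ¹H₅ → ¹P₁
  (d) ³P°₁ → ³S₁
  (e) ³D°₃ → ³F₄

3

(a) forbidden (ΔS, ΔJ fail)
(b) allowed
(c) forbidden (parity, ΔL, ΔJ fail)
(d) allowed
(e) allowed
Total allowed: 3 of 5.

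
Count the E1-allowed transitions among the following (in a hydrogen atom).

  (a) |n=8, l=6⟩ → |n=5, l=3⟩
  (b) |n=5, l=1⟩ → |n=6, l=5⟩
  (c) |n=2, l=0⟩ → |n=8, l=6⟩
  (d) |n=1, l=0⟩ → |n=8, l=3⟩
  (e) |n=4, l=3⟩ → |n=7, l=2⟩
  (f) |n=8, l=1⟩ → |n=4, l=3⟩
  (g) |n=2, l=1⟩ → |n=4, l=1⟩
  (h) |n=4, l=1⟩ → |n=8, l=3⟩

(a) forbidden — Δl = -3 (E1 requires Δl = ±1)
(b) forbidden — Δl = +4 (E1 requires Δl = ±1)
(c) forbidden — Δl = +6 (E1 requires Δl = ±1)
(d) forbidden — Δl = +3 (E1 requires Δl = ±1)
(e) allowed
(f) forbidden — Δl = +2 (E1 requires Δl = ±1)
(g) forbidden — Δl = +0 (E1 requires Δl = ±1)
(h) forbidden — Δl = +2 (E1 requires Δl = ±1)
Total allowed: 1 of 8.

1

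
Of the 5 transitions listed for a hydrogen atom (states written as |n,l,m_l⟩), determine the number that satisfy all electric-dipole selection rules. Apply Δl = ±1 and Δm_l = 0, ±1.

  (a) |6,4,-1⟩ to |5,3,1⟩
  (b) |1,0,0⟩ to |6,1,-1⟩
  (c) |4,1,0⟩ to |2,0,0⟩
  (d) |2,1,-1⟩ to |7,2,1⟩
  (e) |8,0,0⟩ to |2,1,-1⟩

(a) forbidden — Δm_l = +2 (E1 requires Δm_l = 0, ±1)
(b) allowed
(c) allowed
(d) forbidden — Δm_l = +2 (E1 requires Δm_l = 0, ±1)
(e) allowed
Total allowed: 3 of 5.

3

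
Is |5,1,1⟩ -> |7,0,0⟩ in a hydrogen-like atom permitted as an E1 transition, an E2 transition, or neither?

E1

Δl = 0 − 1 = -1; l_i + l_f = 1.
Δm_l = -1.
E1 (Δl = ±1, |Δm_l| ≤ 1): satisfied.
E2 (Δl = 0,±2, l_i+l_f ≥ 2, |Δm_l| ≤ 2): not satisfied.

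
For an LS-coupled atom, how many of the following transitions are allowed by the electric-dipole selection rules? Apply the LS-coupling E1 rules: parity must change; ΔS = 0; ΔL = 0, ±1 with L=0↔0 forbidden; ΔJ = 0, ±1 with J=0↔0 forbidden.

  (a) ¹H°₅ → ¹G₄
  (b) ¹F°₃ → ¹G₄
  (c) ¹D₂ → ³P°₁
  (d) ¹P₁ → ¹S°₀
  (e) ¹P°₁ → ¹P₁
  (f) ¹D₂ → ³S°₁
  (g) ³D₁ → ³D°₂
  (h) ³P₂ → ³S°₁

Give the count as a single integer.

(a) allowed
(b) allowed
(c) forbidden (ΔS fails)
(d) allowed
(e) allowed
(f) forbidden (ΔS, ΔL fail)
(g) allowed
(h) allowed
Total allowed: 6 of 8.

6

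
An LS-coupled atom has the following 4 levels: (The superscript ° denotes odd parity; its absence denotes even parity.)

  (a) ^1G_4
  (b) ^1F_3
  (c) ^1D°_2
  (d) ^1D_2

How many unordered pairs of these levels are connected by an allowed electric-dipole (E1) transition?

(a)–(b): forbidden (parity).
(a)–(c): forbidden (ΔL, ΔJ).
(a)–(d): forbidden (parity, ΔL, ΔJ).
(b)–(c): allowed.
(b)–(d): forbidden (parity).
(c)–(d): allowed.
Allowed pairs: 2 of 6.

2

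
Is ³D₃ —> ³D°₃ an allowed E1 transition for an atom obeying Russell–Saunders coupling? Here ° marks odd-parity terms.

allowed

Reading off the term symbols: S 1→1, L 2→2, J 3→3, parity even→odd.
Parity must change: even → odd — ✓.
ΔS = 0: S: 1 → 1 — ✓.
ΔL = 0, ±1 (not L=0↔0): L: 2 → 2, ΔL = +0 — ✓.
ΔJ = 0, ±1 (not J=0↔0): J: 3 → 3, ΔJ = +0 — ✓.
All four E1 rules are satisfied.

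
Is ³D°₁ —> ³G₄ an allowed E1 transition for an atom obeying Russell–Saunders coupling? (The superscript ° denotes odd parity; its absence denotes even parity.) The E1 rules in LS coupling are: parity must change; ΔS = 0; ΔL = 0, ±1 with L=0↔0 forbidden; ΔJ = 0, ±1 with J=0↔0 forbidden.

forbidden

Initial level: S=1, L=2, J=1, parity odd. Final level: S=1, L=4, J=4, parity even.
Parity must change: odd → even — ok.
ΔL = 0, ±1 (not L=0↔0): L: 2 → 4, ΔL = +2 — fails.
ΔJ = 0, ±1 (not J=0↔0): J: 1 → 4, ΔJ = +3 — fails.
ΔS = 0: S: 1 → 1 — ok.
Rule(s) violated: ΔL, ΔJ.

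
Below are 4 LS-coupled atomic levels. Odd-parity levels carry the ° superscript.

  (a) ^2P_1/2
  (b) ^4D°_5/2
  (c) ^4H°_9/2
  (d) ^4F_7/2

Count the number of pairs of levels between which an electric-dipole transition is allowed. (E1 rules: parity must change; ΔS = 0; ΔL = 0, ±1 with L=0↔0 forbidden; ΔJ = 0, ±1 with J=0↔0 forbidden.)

(a)–(b): forbidden (ΔS, ΔJ).
(a)–(c): forbidden (ΔS, ΔL, ΔJ).
(a)–(d): forbidden (parity, ΔS, ΔL, ΔJ).
(b)–(c): forbidden (parity, ΔL, ΔJ).
(b)–(d): allowed.
(c)–(d): forbidden (ΔL).
Allowed pairs: 1 of 6.

1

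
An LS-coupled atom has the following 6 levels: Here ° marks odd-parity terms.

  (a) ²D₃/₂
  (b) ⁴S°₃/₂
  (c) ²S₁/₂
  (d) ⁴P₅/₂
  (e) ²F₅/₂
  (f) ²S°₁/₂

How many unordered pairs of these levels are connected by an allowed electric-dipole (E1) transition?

(a)–(b): forbidden (ΔS, ΔL).
(a)–(c): forbidden (parity, ΔL).
(a)–(d): forbidden (parity, ΔS).
(a)–(e): forbidden (parity).
(a)–(f): forbidden (ΔL).
(b)–(c): forbidden (ΔS, ΔL).
(b)–(d): allowed.
(b)–(e): forbidden (ΔS, ΔL).
(b)–(f): forbidden (parity, ΔS, ΔL).
(c)–(d): forbidden (parity, ΔS, ΔJ).
(c)–(e): forbidden (parity, ΔL, ΔJ).
(c)–(f): forbidden (ΔL).
(d)–(e): forbidden (parity, ΔS, ΔL).
(d)–(f): forbidden (ΔS, ΔJ).
(e)–(f): forbidden (ΔL, ΔJ).
Allowed pairs: 1 of 15.

1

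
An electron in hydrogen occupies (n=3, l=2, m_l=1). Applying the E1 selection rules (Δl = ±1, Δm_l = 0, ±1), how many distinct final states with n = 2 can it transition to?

E1 requires Δl = ±1, so l_f ∈ {1, 3}; with 0 ≤ l_f ≤ n_f−1 = 1, the allowed l_f values are {1}.
For l_f = 1: m_f ∈ {m_i−1, m_i, m_i+1} ∩ [−1, 1] = {0, 1} → 2 states.
Total: 2.

2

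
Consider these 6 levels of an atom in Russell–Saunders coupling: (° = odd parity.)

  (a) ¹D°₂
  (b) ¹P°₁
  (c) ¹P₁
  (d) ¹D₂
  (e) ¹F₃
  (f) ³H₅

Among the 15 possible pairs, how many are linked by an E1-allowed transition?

(a)–(b): forbidden (parity).
(a)–(c): allowed.
(a)–(d): allowed.
(a)–(e): allowed.
(a)–(f): forbidden (ΔS, ΔL, ΔJ).
(b)–(c): allowed.
(b)–(d): allowed.
(b)–(e): forbidden (ΔL, ΔJ).
(b)–(f): forbidden (ΔS, ΔL, ΔJ).
(c)–(d): forbidden (parity).
(c)–(e): forbidden (parity, ΔL, ΔJ).
(c)–(f): forbidden (parity, ΔS, ΔL, ΔJ).
(d)–(e): forbidden (parity).
(d)–(f): forbidden (parity, ΔS, ΔL, ΔJ).
(e)–(f): forbidden (parity, ΔS, ΔL, ΔJ).
Allowed pairs: 5 of 15.

5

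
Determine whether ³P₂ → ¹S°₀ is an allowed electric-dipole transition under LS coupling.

Parity must change: even → odd — ok.
ΔS = 0: S: 1 → 0 — fails.
ΔL = 0, ±1 (not L=0↔0): L: 1 → 0, ΔL = -1 — ok.
ΔJ = 0, ±1 (not J=0↔0): J: 2 → 0, ΔJ = -2 — fails.
Rule(s) violated: ΔS, ΔJ.

forbidden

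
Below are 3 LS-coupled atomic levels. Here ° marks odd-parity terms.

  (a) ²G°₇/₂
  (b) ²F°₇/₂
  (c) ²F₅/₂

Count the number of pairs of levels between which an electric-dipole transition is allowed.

(a)–(b): forbidden (parity).
(a)–(c): allowed.
(b)–(c): allowed.
Allowed pairs: 2 of 3.

2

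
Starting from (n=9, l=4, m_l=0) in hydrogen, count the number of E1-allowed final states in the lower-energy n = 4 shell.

3

E1 requires Δl = ±1, so l_f ∈ {3, 5}; with 0 ≤ l_f ≤ n_f−1 = 3, the allowed l_f values are {3}.
For l_f = 3: m_f ∈ {m_i−1, m_i, m_i+1} ∩ [−3, 3] = {-1, 0, 1} → 3 states.
Total: 3.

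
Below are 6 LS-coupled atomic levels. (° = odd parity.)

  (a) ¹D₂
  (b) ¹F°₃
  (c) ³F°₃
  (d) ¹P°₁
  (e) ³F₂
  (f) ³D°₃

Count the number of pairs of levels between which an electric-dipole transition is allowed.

(a)–(b): allowed.
(a)–(c): forbidden (ΔS).
(a)–(d): allowed.
(a)–(e): forbidden (parity, ΔS).
(a)–(f): forbidden (ΔS).
(b)–(c): forbidden (parity, ΔS).
(b)–(d): forbidden (parity, ΔL, ΔJ).
(b)–(e): forbidden (ΔS).
(b)–(f): forbidden (parity, ΔS).
(c)–(d): forbidden (parity, ΔS, ΔL, ΔJ).
(c)–(e): allowed.
(c)–(f): forbidden (parity).
(d)–(e): forbidden (ΔS, ΔL).
(d)–(f): forbidden (parity, ΔS, ΔJ).
(e)–(f): allowed.
Allowed pairs: 4 of 15.

4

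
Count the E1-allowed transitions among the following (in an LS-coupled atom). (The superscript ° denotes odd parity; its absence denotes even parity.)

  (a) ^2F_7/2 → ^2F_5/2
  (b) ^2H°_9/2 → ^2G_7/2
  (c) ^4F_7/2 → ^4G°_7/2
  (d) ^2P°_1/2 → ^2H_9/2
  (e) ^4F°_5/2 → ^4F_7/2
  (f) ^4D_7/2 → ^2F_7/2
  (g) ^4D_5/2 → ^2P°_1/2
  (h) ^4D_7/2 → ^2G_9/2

3

(a) forbidden (parity fails)
(b) allowed
(c) allowed
(d) forbidden (ΔL, ΔJ fail)
(e) allowed
(f) forbidden (parity, ΔS fail)
(g) forbidden (ΔS, ΔJ fail)
(h) forbidden (parity, ΔS, ΔL fail)
Total allowed: 3 of 8.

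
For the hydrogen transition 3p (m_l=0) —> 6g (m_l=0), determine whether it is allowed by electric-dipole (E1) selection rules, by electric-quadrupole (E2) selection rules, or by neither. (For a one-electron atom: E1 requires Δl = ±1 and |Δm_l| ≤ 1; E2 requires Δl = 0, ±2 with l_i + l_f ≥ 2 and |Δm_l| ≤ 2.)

neither

Δl = 4 − 1 = +3; l_i + l_f = 5.
Δm_l = +0.
E1 (Δl = ±1, |Δm_l| ≤ 1): not satisfied.
E2 (Δl = 0,±2, l_i+l_f ≥ 2, |Δm_l| ≤ 2): not satisfied.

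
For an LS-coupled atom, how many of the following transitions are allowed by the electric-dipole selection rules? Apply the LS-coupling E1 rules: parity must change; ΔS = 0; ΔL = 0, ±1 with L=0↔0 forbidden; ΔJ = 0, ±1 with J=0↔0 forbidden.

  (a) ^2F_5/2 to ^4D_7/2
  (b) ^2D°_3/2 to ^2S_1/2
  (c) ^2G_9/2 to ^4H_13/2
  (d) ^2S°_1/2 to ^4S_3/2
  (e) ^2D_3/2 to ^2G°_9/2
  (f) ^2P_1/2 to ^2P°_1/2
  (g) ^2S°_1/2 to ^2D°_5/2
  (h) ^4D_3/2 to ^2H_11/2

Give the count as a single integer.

1

(a) forbidden (parity, ΔS fail)
(b) forbidden (ΔL fails)
(c) forbidden (parity, ΔS, ΔJ fail)
(d) forbidden (ΔS, ΔL fail)
(e) forbidden (ΔL, ΔJ fail)
(f) allowed
(g) forbidden (parity, ΔL, ΔJ fail)
(h) forbidden (parity, ΔS, ΔL, ΔJ fail)
Total allowed: 1 of 8.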